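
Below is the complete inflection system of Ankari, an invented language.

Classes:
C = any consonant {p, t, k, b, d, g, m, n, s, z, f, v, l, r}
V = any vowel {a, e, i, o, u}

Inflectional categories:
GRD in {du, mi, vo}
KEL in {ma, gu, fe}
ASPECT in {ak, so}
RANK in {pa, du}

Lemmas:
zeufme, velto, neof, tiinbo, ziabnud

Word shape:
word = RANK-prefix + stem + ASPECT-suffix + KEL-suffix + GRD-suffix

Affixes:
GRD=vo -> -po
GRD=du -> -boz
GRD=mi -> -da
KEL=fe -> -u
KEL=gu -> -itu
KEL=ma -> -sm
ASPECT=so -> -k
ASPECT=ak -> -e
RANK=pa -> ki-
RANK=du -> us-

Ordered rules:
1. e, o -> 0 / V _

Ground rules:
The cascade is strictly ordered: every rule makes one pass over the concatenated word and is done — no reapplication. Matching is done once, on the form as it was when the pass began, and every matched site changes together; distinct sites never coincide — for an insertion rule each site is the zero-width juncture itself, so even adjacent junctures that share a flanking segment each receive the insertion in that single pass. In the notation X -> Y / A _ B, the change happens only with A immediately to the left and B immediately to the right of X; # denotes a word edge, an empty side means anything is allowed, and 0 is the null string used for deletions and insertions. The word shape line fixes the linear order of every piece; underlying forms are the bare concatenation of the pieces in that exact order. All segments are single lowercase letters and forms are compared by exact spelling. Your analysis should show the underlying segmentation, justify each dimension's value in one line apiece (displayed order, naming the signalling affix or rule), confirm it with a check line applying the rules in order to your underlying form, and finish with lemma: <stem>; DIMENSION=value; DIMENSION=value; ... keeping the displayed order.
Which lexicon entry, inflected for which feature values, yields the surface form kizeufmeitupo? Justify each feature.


underlying: ki-zeufme-e-itu-po
GRD=vo - signalled by the affix -po
KEL=gu - signalled by the affix -itu
ASPECT=ak - signalled by the affix -e
RANK=pa - signalled by the affix ki-
check: kizeufmeeitupo -> kizeufmeitupo
lemma: zeufme; GRD=vo; KEL=gu; ASPECT=ak; RANK=pa


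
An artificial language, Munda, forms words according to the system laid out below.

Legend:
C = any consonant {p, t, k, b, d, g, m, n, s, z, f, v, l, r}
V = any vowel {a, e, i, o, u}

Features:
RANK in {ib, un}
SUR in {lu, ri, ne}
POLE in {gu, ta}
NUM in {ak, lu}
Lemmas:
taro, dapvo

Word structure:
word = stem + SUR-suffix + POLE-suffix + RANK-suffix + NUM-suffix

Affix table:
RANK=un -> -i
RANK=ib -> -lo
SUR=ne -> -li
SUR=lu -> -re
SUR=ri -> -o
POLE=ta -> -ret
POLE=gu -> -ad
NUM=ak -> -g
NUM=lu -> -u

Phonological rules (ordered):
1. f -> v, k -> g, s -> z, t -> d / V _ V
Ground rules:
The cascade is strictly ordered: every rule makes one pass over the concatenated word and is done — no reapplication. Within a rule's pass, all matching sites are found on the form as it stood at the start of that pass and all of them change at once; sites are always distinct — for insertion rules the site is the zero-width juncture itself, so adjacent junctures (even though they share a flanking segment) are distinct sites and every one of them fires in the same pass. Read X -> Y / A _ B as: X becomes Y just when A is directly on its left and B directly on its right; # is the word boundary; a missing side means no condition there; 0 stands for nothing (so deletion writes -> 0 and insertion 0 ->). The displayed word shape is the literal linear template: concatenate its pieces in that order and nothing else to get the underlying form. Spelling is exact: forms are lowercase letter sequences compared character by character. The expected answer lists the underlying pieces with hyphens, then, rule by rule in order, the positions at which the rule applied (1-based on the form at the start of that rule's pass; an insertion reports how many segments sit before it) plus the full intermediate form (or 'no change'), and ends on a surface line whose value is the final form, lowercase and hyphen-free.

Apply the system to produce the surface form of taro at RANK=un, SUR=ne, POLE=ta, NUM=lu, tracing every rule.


underlying: taro-li-ret-i-u
1. f -> v, k -> g, s -> z, t -> d / V _ V: fires at position(s) 9: tarolirediu
surface: tarolirediu


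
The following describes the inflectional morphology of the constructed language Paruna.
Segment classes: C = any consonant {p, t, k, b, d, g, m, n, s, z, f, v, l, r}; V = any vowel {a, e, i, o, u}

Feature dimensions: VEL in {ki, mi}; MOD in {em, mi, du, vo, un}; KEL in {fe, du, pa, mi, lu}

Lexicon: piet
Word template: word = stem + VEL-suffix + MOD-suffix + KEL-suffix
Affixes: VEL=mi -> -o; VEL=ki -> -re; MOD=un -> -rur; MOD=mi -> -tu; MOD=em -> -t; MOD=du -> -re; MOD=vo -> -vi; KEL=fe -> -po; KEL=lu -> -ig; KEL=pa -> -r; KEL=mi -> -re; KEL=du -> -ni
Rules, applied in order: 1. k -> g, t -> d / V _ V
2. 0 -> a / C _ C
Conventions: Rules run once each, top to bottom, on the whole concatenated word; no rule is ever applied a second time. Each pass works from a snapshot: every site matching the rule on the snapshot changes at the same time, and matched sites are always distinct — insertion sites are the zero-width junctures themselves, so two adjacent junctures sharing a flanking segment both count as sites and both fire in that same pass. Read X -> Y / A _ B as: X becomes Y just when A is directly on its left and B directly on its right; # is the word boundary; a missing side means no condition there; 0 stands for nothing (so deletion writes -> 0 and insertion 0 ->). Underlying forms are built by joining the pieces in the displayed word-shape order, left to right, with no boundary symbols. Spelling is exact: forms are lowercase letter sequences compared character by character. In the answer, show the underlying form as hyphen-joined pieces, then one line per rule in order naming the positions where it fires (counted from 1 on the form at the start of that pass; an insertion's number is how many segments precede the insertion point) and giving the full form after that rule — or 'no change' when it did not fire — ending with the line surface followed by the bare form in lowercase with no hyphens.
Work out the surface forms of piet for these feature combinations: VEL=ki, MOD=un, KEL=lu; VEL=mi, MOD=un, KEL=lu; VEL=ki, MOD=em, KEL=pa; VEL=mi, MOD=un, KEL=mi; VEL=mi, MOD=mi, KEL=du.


cell VEL=ki, MOD=un, KEL=lu:
underlying: piet-re-rur-ig
1. k -> g, t -> d / V _ V: no change
2. 0 -> a / C _ C: inserts after position(s) 4: pietarerurig
surface: pietarerurig

cell VEL=mi, MOD=un, KEL=lu:
underlying: piet-o-rur-ig
1. k -> g, t -> d / V _ V: fires at position(s) 4: piedorurig
2. 0 -> a / C _ C: no change
surface: piedorurig

cell VEL=ki, MOD=em, KEL=pa:
underlying: piet-re-t-r
1. k -> g, t -> d / V _ V: no change
2. 0 -> a / C _ C: inserts after position(s) 4, 7: pietaretar
surface: pietaretar

cell VEL=mi, MOD=un, KEL=mi:
underlying: piet-o-rur-re
1. k -> g, t -> d / V _ V: fires at position(s) 4: piedorurre
2. 0 -> a / C _ C: inserts after position(s) 8: piedorurare
surface: piedorurare

cell VEL=mi, MOD=mi, KEL=du:
underlying: piet-o-tu-ni
1. k -> g, t -> d / V _ V: fires at position(s) 4, 6: piedoduni
2. 0 -> a / C _ C: no change
surface: piedoduni


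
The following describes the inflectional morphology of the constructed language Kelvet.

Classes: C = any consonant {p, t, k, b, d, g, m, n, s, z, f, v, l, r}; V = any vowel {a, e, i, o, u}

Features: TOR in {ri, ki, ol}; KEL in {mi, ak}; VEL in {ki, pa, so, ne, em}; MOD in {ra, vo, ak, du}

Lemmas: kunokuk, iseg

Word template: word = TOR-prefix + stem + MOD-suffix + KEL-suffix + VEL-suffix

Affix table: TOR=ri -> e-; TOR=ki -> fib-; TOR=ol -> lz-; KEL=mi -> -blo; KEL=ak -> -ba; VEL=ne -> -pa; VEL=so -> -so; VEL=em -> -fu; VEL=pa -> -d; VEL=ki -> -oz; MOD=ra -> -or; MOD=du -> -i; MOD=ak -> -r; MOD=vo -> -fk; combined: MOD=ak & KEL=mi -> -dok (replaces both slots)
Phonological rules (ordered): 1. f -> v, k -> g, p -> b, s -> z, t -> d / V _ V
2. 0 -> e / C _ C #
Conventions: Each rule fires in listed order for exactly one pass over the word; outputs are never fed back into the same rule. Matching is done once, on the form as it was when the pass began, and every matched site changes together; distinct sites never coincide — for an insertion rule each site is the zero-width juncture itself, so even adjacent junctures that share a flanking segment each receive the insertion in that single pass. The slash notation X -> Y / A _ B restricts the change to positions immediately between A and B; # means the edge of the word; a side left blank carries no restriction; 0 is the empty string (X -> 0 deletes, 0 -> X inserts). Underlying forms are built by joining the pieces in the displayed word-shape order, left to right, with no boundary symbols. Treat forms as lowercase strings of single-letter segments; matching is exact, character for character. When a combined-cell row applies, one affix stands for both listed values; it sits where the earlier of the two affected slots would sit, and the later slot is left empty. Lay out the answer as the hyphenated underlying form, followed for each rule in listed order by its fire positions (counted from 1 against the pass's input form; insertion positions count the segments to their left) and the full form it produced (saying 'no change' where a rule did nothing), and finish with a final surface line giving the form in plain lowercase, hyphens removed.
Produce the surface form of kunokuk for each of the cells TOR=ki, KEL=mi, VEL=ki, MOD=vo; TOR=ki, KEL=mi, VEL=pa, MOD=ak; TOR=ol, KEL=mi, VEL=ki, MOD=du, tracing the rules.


cell TOR=ki, KEL=mi, VEL=ki, MOD=vo:
underlying: fib-kunokuk-fk-blo-oz
1. f -> v, k -> g, p -> b, s -> z, t -> d / V _ V: fires at position(s) 8: fibkunogukfkblooz
2. 0 -> e / C _ C #: no change
surface: fibkunogukfkblooz

cell TOR=ki, KEL=mi, VEL=pa, MOD=ak:
underlying: fib-kunokuk-dok-d
1. f -> v, k -> g, p -> b, s -> z, t -> d / V _ V: fires at position(s) 8: fibkunogukdokd
2. 0 -> e / C _ C #: inserts after position(s) 13: fibkunogukdoked
surface: fibkunogukdoked

cell TOR=ol, KEL=mi, VEL=ki, MOD=du:
underlying: lz-kunokuk-i-blo-oz
1. f -> v, k -> g, p -> b, s -> z, t -> d / V _ V: fires at position(s) 7, 9: lzkunogugiblooz
2. 0 -> e / C _ C #: no change
surface: lzkunogugiblooz


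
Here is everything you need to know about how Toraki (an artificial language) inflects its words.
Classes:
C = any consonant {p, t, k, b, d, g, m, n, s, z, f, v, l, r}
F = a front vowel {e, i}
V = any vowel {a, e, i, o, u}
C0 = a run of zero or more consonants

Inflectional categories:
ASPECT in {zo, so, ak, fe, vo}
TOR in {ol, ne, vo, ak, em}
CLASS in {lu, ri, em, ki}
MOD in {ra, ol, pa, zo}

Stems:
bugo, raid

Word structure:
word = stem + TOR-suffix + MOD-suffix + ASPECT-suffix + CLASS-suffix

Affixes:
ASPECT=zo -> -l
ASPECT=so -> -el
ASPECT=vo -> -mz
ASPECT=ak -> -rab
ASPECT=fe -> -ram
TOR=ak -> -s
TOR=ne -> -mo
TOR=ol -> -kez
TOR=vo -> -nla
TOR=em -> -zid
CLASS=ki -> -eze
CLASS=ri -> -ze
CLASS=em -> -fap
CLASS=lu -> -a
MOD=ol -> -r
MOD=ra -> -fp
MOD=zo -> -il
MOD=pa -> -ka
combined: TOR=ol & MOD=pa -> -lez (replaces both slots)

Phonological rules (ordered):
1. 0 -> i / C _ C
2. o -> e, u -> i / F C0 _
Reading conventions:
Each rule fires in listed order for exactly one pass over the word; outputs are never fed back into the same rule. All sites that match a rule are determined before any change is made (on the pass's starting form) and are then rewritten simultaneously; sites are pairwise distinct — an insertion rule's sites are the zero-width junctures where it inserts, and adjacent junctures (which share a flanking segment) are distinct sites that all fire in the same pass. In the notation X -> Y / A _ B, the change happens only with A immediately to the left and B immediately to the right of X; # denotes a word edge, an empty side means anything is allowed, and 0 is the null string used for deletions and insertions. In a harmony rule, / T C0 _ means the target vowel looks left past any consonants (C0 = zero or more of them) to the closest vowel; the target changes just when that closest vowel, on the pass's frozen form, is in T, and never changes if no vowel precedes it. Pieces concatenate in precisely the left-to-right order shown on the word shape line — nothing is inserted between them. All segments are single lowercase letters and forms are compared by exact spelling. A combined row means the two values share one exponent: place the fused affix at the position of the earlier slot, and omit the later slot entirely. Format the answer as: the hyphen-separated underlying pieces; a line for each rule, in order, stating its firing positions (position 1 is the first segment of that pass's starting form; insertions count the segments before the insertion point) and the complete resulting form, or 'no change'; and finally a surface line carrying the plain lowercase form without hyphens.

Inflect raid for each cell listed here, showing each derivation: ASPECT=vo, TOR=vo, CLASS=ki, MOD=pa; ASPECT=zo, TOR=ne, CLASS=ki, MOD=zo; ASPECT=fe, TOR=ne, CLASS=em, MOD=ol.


cell ASPECT=vo, TOR=vo, CLASS=ki, MOD=pa:
underlying: raid-nla-ka-mz-eze
1. 0 -> i / C _ C: inserts after position(s) 4, 5, 10: raidinilakamizeze
2. o -> e, u -> i / F C0 _: no change
surface: raidinilakamizeze

cell ASPECT=zo, TOR=ne, CLASS=ki, MOD=zo:
underlying: raid-mo-il-l-eze
1. 0 -> i / C _ C: inserts after position(s) 4, 8: raidimoilileze
2. o -> e, u -> i / F C0 _: fires at position(s) 7: raidimeilileze
surface: raidimeilileze

cell ASPECT=fe, TOR=ne, CLASS=em, MOD=ol:
underlying: raid-mo-r-ram-fap
1. 0 -> i / C _ C: inserts after position(s) 4, 7, 10: raidimoriramifap
2. o -> e, u -> i / F C0 _: fires at position(s) 7: raidimeriramifap
surface: raidimeriramifap


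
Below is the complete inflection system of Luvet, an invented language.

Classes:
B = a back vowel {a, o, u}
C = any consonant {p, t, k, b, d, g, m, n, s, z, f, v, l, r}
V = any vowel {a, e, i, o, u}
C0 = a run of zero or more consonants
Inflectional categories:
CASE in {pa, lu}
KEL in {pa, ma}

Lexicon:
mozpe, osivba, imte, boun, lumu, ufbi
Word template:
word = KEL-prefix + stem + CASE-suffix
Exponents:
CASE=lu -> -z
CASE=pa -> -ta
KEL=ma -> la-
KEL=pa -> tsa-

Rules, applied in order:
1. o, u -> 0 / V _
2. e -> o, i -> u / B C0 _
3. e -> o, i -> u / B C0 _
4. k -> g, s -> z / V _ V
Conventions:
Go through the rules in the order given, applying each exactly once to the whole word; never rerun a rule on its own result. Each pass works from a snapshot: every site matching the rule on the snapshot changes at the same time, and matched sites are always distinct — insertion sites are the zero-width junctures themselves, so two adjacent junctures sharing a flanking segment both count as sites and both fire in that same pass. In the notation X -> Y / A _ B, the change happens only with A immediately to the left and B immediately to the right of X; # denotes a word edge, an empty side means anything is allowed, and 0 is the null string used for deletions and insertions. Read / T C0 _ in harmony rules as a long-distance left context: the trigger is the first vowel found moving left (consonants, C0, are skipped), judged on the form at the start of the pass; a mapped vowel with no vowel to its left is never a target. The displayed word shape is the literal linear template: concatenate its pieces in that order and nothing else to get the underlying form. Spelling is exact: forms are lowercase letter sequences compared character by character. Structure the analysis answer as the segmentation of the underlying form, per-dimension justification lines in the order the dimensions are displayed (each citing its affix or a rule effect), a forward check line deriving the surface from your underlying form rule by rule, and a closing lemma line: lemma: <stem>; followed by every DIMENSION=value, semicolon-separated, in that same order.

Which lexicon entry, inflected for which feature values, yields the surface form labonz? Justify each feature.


underlying: la-boun-z
CASE=lu - signalled by the affix -z
KEL=ma - signalled by the affix la-
check: labounz -> labonz -> labonz -> labonz -> labonz
lemma: boun; CASE=lu; KEL=ma


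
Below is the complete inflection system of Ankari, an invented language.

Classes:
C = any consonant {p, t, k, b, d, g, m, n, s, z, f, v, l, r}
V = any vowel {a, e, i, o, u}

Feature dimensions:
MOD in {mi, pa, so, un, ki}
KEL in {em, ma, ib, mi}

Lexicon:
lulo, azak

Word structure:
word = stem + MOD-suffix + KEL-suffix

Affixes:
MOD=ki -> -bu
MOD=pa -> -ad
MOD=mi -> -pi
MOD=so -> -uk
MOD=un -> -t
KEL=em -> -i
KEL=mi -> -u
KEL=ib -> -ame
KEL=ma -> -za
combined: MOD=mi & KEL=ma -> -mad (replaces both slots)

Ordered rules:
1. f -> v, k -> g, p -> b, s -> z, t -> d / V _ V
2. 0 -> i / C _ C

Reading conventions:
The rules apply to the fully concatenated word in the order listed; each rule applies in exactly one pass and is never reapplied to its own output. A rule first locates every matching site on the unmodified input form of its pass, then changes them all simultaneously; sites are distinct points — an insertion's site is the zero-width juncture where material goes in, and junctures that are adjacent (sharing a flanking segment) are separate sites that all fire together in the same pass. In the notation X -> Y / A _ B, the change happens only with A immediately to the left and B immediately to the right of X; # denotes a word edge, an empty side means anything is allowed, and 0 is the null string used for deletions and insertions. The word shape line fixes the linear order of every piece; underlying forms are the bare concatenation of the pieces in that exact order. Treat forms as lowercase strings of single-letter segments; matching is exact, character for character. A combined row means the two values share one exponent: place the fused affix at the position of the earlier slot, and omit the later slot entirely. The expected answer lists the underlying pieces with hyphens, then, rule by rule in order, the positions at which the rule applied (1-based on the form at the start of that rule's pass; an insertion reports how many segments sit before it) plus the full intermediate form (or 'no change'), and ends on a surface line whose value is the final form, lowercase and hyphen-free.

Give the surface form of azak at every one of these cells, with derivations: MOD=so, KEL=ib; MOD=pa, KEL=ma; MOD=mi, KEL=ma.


cell MOD=so, KEL=ib:
underlying: azak-uk-ame
1. f -> v, k -> g, p -> b, s -> z, t -> d / V _ V: fires at position(s) 4, 6: azagugame
2. 0 -> i / C _ C: no change
surface: azagugame

cell MOD=pa, KEL=ma:
underlying: azak-ad-za
1. f -> v, k -> g, p -> b, s -> z, t -> d / V _ V: fires at position(s) 4: azagadza
2. 0 -> i / C _ C: inserts after position(s) 6: azagadiza
surface: azagadiza

cell MOD=mi, KEL=ma:
underlying: azak-mad
1. f -> v, k -> g, p -> b, s -> z, t -> d / V _ V: no change
2. 0 -> i / C _ C: inserts after position(s) 4: azakimad
surface: azakimad


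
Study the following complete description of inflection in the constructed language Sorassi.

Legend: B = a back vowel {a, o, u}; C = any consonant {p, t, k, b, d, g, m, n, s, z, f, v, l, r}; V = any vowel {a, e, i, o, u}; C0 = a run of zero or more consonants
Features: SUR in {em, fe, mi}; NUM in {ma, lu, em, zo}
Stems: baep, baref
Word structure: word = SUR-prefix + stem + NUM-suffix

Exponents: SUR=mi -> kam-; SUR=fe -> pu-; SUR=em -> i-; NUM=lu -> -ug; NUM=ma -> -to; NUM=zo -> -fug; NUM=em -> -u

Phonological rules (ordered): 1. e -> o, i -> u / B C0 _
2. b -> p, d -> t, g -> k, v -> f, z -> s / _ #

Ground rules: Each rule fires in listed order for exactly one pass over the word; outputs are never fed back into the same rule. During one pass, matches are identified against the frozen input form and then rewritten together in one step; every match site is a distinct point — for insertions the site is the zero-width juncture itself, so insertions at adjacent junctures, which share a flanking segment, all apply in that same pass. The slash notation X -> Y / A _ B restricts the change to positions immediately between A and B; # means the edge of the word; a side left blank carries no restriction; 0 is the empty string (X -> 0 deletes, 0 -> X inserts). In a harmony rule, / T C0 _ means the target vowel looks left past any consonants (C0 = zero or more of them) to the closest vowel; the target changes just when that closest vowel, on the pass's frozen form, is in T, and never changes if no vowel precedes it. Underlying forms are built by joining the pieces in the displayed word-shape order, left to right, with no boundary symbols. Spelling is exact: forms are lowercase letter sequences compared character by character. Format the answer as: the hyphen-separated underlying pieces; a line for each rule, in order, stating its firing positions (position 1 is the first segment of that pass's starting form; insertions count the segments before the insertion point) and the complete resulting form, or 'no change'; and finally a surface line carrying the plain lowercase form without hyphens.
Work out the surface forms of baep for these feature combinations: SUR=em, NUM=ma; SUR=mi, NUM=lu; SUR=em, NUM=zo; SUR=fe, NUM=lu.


cell SUR=em, NUM=ma:
underlying: i-baep-to
1. e -> o, i -> u / B C0 _: fires at position(s) 4: ibaopto
2. b -> p, d -> t, g -> k, v -> f, z -> s / _ #: no change
surface: ibaopto

cell SUR=mi, NUM=lu:
underlying: kam-baep-ug
1. e -> o, i -> u / B C0 _: fires at position(s) 6: kambaopug
2. b -> p, d -> t, g -> k, v -> f, z -> s / _ #: fires at position(s) 9: kambaopuk
surface: kambaopuk

cell SUR=em, NUM=zo:
underlying: i-baep-fug
1. e -> o, i -> u / B C0 _: fires at position(s) 4: ibaopfug
2. b -> p, d -> t, g -> k, v -> f, z -> s / _ #: fires at position(s) 8: ibaopfuk
surface: ibaopfuk

cell SUR=fe, NUM=lu:
underlying: pu-baep-ug
1. e -> o, i -> u / B C0 _: fires at position(s) 5: pubaopug
2. b -> p, d -> t, g -> k, v -> f, z -> s / _ #: fires at position(s) 8: pubaopuk
surface: pubaopuk


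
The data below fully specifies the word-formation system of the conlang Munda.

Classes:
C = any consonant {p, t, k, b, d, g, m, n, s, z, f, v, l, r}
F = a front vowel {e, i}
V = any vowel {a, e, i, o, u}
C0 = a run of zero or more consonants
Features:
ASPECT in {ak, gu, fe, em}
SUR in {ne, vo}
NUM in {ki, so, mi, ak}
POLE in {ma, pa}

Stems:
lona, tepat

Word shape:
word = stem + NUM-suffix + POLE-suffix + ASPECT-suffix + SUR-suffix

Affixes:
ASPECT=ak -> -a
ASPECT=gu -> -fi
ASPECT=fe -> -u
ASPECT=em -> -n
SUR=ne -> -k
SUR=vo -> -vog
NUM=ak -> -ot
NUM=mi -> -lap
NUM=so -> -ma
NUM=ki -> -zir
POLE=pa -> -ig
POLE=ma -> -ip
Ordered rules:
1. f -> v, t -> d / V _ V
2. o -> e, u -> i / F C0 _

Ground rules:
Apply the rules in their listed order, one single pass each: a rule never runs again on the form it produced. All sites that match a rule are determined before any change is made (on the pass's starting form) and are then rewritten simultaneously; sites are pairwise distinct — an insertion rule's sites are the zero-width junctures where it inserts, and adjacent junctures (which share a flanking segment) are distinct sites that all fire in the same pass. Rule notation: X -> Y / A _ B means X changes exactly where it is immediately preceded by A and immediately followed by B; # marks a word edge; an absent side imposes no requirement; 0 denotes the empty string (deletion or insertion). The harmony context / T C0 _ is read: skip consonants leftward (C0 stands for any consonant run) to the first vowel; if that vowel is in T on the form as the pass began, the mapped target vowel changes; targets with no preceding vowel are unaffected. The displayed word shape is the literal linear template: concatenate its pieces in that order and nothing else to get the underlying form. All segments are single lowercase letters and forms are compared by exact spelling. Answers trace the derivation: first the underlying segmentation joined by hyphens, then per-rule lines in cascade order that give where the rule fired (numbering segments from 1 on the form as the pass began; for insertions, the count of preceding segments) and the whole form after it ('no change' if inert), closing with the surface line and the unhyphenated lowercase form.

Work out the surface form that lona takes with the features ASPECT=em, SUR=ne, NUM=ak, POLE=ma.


underlying: lona-ot-ip-n-k
1. f -> v, t -> d / V _ V: fires at position(s) 6: lonaodipnk
2. o -> e, u -> i / F C0 _: no change
surface: lonaodipnk


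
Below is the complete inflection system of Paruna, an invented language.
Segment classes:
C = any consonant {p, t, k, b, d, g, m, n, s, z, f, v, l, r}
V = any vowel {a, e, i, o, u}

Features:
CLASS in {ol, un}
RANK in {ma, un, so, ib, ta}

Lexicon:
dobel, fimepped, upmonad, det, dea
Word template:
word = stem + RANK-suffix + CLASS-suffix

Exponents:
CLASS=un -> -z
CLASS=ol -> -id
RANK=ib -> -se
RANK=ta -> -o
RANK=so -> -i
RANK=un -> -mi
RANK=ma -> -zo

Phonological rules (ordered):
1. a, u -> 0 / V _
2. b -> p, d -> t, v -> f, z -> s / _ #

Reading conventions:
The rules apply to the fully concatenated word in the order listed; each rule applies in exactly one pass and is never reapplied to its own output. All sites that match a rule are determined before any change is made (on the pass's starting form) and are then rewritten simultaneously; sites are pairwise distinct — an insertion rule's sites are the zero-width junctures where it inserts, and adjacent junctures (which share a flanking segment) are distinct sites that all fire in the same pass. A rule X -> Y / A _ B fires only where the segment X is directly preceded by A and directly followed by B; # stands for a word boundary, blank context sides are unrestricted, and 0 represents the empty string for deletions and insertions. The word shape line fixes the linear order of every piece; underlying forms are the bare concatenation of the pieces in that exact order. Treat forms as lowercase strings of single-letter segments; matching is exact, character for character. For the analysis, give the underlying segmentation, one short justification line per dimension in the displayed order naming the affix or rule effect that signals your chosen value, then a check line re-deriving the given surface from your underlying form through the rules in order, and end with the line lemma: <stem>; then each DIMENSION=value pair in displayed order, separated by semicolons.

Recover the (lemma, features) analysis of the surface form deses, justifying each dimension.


underlying: dea-se-z
CLASS=un - signalled by the affix -z
RANK=ib - signalled by the affix -se
check: deasez -> desez -> deses
lemma: dea; CLASS=un; RANK=ib


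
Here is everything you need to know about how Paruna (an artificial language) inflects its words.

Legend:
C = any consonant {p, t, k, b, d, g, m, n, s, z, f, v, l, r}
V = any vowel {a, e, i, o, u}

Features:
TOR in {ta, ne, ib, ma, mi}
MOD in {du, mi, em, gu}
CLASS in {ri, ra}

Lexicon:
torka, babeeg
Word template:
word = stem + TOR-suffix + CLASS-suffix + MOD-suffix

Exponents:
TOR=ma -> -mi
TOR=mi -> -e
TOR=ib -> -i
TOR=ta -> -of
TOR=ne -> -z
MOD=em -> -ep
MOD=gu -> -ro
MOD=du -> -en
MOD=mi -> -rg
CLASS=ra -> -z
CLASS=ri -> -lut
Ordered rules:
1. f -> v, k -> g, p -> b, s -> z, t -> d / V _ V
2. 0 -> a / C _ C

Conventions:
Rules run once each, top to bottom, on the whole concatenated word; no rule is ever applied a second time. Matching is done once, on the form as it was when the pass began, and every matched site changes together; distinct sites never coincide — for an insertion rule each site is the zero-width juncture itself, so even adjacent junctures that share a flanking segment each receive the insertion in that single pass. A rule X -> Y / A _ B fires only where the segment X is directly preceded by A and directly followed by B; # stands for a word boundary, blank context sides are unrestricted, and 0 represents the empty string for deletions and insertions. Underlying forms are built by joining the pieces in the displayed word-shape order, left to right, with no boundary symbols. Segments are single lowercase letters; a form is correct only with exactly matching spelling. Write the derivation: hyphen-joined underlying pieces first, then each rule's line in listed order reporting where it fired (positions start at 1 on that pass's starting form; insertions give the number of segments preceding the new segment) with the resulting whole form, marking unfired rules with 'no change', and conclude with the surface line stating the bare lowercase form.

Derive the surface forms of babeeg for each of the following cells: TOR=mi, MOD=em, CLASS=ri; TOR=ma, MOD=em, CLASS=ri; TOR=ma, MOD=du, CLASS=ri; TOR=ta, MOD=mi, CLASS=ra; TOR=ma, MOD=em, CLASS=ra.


cell TOR=mi, MOD=em, CLASS=ri:
underlying: babeeg-e-lut-ep
1. f -> v, k -> g, p -> b, s -> z, t -> d / V _ V: fires at position(s) 10: babeegeludep
2. 0 -> a / C _ C: no change
surface: babeegeludep

cell TOR=ma, MOD=em, CLASS=ri:
underlying: babeeg-mi-lut-ep
1. f -> v, k -> g, p -> b, s -> z, t -> d / V _ V: fires at position(s) 11: babeegmiludep
2. 0 -> a / C _ C: inserts after position(s) 6: babeegamiludep
surface: babeegamiludep

cell TOR=ma, MOD=du, CLASS=ri:
underlying: babeeg-mi-lut-en
1. f -> v, k -> g, p -> b, s -> z, t -> d / V _ V: fires at position(s) 11: babeegmiluden
2. 0 -> a / C _ C: inserts after position(s) 6: babeegamiluden
surface: babeegamiluden

cell TOR=ta, MOD=mi, CLASS=ra:
underlying: babeeg-of-z-rg
1. f -> v, k -> g, p -> b, s -> z, t -> d / V _ V: no change
2. 0 -> a / C _ C: inserts after position(s) 8, 9, 10: babeegofazarag
surface: babeegofazarag

cell TOR=ma, MOD=em, CLASS=ra:
underlying: babeeg-mi-z-ep
1. f -> v, k -> g, p -> b, s -> z, t -> d / V _ V: no change
2. 0 -> a / C _ C: inserts after position(s) 6: babeegamizep
surface: babeegamizep


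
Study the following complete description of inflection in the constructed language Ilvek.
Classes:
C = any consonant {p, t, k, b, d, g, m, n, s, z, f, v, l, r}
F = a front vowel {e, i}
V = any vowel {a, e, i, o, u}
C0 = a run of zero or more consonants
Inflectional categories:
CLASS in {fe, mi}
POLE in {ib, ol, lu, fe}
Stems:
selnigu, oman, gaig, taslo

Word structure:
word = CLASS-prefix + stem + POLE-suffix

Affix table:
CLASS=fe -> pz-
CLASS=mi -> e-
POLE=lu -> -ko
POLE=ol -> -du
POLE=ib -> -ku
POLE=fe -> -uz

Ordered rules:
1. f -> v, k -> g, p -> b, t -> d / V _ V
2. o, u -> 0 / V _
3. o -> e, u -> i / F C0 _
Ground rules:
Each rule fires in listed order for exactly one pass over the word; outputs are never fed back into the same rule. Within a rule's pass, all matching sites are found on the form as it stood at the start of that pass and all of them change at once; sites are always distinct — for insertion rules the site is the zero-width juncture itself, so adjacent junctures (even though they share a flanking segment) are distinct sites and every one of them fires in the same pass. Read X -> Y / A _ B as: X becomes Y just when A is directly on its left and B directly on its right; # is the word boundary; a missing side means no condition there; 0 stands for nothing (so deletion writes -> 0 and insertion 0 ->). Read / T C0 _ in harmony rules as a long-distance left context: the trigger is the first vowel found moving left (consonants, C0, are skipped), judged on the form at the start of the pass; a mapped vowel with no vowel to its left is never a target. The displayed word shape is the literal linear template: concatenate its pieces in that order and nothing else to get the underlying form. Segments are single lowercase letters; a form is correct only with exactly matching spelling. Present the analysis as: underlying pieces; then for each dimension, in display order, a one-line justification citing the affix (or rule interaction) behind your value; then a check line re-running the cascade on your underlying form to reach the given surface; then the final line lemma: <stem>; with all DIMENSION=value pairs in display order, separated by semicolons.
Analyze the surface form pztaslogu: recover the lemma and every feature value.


underlying: pz-taslo-ku
CLASS=fe - signalled by the affix pz-
POLE=ib - signalled by the affix -ku
check: pztasloku -> pztaslogu -> pztaslogu -> pztaslogu
lemma: taslo; CLASS=fe; POLE=ib


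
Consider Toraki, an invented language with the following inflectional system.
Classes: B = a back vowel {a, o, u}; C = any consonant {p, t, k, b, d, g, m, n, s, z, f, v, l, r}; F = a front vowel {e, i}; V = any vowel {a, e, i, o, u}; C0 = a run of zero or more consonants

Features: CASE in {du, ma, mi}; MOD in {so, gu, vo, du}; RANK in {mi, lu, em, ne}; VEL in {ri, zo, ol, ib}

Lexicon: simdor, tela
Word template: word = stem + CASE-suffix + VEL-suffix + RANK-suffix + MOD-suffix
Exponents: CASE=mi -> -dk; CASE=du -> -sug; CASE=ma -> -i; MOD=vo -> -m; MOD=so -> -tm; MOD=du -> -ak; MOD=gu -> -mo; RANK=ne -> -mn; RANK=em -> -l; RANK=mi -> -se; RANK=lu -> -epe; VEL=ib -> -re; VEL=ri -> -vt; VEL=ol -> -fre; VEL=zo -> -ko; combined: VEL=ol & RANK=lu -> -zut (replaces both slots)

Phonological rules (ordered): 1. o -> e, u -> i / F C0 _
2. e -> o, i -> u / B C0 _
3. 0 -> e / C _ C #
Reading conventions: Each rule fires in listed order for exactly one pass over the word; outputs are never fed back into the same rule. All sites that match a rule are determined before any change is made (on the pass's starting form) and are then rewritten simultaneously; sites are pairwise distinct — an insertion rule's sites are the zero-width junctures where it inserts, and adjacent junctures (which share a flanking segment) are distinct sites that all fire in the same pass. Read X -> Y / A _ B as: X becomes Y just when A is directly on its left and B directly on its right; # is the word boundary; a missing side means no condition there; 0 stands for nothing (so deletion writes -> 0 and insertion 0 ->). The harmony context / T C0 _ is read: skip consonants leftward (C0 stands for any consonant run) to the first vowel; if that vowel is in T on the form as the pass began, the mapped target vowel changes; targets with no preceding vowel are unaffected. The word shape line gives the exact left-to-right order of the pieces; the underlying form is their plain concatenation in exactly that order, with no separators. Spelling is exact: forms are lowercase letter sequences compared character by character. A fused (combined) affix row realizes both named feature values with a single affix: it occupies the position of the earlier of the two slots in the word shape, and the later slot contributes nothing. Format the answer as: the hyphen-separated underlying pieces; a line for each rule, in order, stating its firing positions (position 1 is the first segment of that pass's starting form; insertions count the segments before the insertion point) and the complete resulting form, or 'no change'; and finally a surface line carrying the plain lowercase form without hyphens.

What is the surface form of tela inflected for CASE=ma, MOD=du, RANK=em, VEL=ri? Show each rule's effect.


underlying: tela-i-vt-l-ak
1. o -> e, u -> i / F C0 _: no change
2. e -> o, i -> u / B C0 _: fires at position(s) 5: telauvtlak
3. 0 -> e / C _ C #: no change
surface: telauvtlak


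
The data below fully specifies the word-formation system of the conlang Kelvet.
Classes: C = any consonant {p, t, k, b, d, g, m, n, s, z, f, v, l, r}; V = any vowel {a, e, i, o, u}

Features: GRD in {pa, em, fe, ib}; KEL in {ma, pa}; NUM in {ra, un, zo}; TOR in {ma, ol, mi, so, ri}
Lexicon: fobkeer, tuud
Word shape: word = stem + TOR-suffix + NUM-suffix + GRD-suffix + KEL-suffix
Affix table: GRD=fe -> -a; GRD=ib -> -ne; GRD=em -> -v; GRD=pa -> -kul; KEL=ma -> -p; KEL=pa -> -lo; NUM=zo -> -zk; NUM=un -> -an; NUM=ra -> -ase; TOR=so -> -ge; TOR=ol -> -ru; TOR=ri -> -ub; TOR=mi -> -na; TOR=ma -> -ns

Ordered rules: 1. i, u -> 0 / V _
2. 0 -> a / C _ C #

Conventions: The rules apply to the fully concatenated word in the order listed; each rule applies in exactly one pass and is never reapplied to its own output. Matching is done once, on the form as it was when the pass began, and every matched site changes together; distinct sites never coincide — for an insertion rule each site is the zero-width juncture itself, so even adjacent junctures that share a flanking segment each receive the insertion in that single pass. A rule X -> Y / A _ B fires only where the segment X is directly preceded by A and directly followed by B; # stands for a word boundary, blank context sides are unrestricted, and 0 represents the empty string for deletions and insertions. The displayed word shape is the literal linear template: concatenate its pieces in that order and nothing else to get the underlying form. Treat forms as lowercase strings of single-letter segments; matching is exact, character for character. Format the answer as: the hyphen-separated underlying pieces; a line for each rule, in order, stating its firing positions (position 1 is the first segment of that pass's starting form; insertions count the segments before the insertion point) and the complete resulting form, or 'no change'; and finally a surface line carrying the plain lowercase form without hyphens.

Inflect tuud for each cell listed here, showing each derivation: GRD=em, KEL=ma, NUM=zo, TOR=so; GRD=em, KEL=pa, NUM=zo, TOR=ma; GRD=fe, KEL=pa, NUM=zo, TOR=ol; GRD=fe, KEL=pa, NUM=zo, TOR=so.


cell GRD=em, KEL=ma, NUM=zo, TOR=so:
underlying: tuud-ge-zk-v-p
1. i, u -> 0 / V _: fires at position(s) 3: tudgezkvp
2. 0 -> a / C _ C #: inserts after position(s) 8: tudgezkvap
surface: tudgezkvap

cell GRD=em, KEL=pa, NUM=zo, TOR=ma:
underlying: tuud-ns-zk-v-lo
1. i, u -> 0 / V _: fires at position(s) 3: tudnszkvlo
2. 0 -> a / C _ C #: no change
surface: tudnszkvlo

cell GRD=fe, KEL=pa, NUM=zo, TOR=ol:
underlying: tuud-ru-zk-a-lo
1. i, u -> 0 / V _: fires at position(s) 3: tudruzkalo
2. 0 -> a / C _ C #: no change
surface: tudruzkalo

cell GRD=fe, KEL=pa, NUM=zo, TOR=so:
underlying: tuud-ge-zk-a-lo
1. i, u -> 0 / V _: fires at position(s) 3: tudgezkalo
2. 0 -> a / C _ C #: no change
surface: tudgezkalo


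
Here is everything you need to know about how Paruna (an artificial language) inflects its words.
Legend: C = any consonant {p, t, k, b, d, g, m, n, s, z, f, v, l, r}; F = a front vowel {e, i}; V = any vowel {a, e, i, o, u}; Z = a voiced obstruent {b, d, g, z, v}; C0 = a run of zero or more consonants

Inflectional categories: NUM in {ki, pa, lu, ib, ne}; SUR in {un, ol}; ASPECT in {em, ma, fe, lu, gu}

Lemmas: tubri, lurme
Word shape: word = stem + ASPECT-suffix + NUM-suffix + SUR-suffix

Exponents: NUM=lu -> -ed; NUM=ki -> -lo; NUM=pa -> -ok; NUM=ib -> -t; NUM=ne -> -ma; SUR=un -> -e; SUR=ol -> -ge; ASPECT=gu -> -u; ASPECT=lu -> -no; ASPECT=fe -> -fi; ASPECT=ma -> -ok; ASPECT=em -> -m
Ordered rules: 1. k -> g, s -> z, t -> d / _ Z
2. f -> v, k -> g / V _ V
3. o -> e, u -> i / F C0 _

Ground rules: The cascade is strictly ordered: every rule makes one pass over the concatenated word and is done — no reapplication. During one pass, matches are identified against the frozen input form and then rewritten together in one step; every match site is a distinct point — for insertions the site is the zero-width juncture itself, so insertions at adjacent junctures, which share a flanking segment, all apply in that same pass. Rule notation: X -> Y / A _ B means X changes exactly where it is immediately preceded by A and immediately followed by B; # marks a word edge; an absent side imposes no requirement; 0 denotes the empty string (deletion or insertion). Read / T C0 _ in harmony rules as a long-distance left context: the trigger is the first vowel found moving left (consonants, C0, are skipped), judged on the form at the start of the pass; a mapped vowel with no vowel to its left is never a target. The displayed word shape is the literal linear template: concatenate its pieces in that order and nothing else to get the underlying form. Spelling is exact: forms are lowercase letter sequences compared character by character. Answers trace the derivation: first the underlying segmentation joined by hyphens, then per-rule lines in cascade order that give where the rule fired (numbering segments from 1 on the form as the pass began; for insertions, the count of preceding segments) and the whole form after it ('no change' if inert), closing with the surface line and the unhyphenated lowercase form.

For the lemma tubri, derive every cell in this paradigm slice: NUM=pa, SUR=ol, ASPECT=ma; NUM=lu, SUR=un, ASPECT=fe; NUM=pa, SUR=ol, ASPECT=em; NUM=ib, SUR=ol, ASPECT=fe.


cell NUM=pa, SUR=ol, ASPECT=ma:
underlying: tubri-ok-ok-ge
1. k -> g, s -> z, t -> d / _ Z: fires at position(s) 9: tubriokogge
2. f -> v, k -> g / V _ V: fires at position(s) 7: tubriogogge
3. o -> e, u -> i / F C0 _: fires at position(s) 6: tubriegogge
surface: tubriegogge

cell NUM=lu, SUR=un, ASPECT=fe:
underlying: tubri-fi-ed-e
1. k -> g, s -> z, t -> d / _ Z: no change
2. f -> v, k -> g / V _ V: fires at position(s) 6: tubriviede
3. o -> e, u -> i / F C0 _: no change
surface: tubriviede

cell NUM=pa, SUR=ol, ASPECT=em:
underlying: tubri-m-ok-ge
1. k -> g, s -> z, t -> d / _ Z: fires at position(s) 8: tubrimogge
2. f -> v, k -> g / V _ V: no change
3. o -> e, u -> i / F C0 _: fires at position(s) 7: tubrimegge
surface: tubrimegge

cell NUM=ib, SUR=ol, ASPECT=fe:
underlying: tubri-fi-t-ge
1. k -> g, s -> z, t -> d / _ Z: fires at position(s) 8: tubrifidge
2. f -> v, k -> g / V _ V: fires at position(s) 6: tubrividge
3. o -> e, u -> i / F C0 _: no change
surface: tubrividge
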